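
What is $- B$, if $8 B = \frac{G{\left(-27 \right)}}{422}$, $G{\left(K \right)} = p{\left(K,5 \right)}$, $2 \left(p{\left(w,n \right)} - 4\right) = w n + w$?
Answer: $\frac{77}{3376} \approx 0.022808$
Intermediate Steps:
$p{\left(w,n \right)} = 4 + \frac{w}{2} + \frac{n w}{2}$ ($p{\left(w,n \right)} = 4 + \frac{w n + w}{2} = 4 + \frac{n w + w}{2} = 4 + \frac{w + n w}{2} = 4 + \left(\frac{w}{2} + \frac{n w}{2}\right) = 4 + \frac{w}{2} + \frac{n w}{2}$)
$G{\left(K \right)} = 4 + 3 K$ ($G{\left(K \right)} = 4 + \frac{K}{2} + \frac{1}{2} \cdot 5 K = 4 + \frac{K}{2} + \frac{5 K}{2} = 4 + 3 K$)
$B = - \frac{77}{3376}$ ($B = \frac{\left(4 + 3 \left(-27\right)\right) \frac{1}{422}}{8} = \frac{\left(4 - 81\right) \frac{1}{422}}{8} = \frac{\left(-77\right) \frac{1}{422}}{8} = \frac{1}{8} \left(- \frac{77}{422}\right) = - \frac{77}{3376} \approx -0.022808$)
$- B = \left(-1\right) \left(- \frac{77}{3376}\right) = \frac{77}{3376}$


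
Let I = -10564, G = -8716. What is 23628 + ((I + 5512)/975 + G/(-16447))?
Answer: 126273293652/5345275 ≈ 23623.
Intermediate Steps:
23628 + ((I + 5512)/975 + G/(-16447)) = 23628 + ((-10564 + 5512)/975 - 8716/(-16447)) = 23628 + (-5052*1/975 - 8716*(-1/16447)) = 23628 + (-1684/325 + 8716/16447) = 23628 - 24864048/5345275 = 126273293652/5345275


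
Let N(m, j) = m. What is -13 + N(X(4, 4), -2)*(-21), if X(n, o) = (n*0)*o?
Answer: -13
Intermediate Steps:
X(n, o) = 0 (X(n, o) = 0*o = 0)
-13 + N(X(4, 4), -2)*(-21) = -13 + 0*(-21) = -13 + 0 = -13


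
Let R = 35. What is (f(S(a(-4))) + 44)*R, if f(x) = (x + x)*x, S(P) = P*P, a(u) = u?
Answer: 19460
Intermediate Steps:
S(P) = P²
f(x) = 2*x² (f(x) = (2*x)*x = 2*x²)
(f(S(a(-4))) + 44)*R = (2*((-4)²)² + 44)*35 = (2*16² + 44)*35 = (2*256 + 44)*35 = (512 + 44)*35 = 556*35 = 19460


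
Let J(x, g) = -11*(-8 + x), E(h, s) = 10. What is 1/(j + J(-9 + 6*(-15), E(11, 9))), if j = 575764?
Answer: 1/576941 ≈ 1.7333e-6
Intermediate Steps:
J(x, g) = 88 - 11*x
1/(j + J(-9 + 6*(-15), E(11, 9))) = 1/(575764 + (88 - 11*(-9 + 6*(-15)))) = 1/(575764 + (88 - 11*(-9 - 90))) = 1/(575764 + (88 - 11*(-99))) = 1/(575764 + (88 + 1089)) = 1/(575764 + 1177) = 1/576941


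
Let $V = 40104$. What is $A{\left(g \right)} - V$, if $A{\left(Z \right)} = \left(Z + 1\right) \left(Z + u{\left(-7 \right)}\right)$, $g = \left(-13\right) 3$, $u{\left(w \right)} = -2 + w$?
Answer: $-38280$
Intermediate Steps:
$g = -39$
$A{\left(Z \right)} = \left(1 + Z\right) \left(-9 + Z\right)$ ($A{\left(Z \right)} = \left(Z + 1\right) \left(Z - 9\right) = \left(1 + Z\right) \left(Z - 9\right) = \left(1 + Z\right) \left(-9 + Z\right)$)
$A{\left(g \right)} - V = \left(-9 + \left(-39\right)^{2} - -312\right) - 40104 = \left(-9 + 1521 + 312\right) - 40104 = 1824 - 40104 = -38280$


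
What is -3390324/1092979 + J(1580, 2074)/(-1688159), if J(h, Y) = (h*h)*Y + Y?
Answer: -5664661169406362/1845122335661 ≈ -3070.1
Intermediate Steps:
J(h, Y) = Y + Y*h² (J(h, Y) = h²*Y + Y = Y*h² + Y = Y + Y*h²)
-3390324/1092979 + J(1580, 2074)/(-1688159) = -3390324/1092979 + (2074*(1 + 1580²))/(-1688159) = -3390324*1/1092979 + (2074*(1 + 2496400))*(-1/1688159) = -3390324/1092979 + (2074*2496401)*(-1/1688159) = -3390324/1092979 + 5177535674*(-1/1688159) = -3390324/1092979 - 5177535674/1688159 = -5664661169406362/1845122335661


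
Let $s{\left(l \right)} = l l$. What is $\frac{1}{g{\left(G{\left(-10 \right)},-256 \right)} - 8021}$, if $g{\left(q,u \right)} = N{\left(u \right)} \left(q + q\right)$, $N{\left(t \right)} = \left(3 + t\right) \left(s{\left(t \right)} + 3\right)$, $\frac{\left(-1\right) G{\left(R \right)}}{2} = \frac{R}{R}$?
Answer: $\frac{1}{66317447} \approx 1.5079 \cdot 10^{-8}$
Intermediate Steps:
$s{\left(l \right)} = l^{2}$
$G{\left(R \right)} = -2$ ($G{\left(R \right)} = - 2 \frac{R}{R} = \left(-2\right) 1 = -2$)
$N{\left(t \right)} = \left(3 + t\right) \left(3 + t^{2}\right)$ ($N{\left(t \right)} = \left(3 + t\right) \left(t^{2} + 3\right) = \left(3 + t\right) \left(3 + t^{2}\right)$)
$g{\left(q,u \right)} = 2 q \left(9 + u^{3} + 3 u + 3 u^{2}\right)$ ($g{\left(q,u \right)} = \left(9 + u^{3} + 3 u + 3 u^{2}\right) \left(q + q\right) = \left(9 + u^{3} + 3 u + 3 u^{2}\right) 2 q = 2 q \left(9 + u^{3} + 3 u + 3 u^{2}\right)$)
$\frac{1}{g{\left(G{\left(-10 \right)},-256 \right)} - 8021} = \frac{1}{2 \left(-2\right) \left(9 + \left(-256\right)^{3} + 3 \left(-256\right) + 3 \left(-256\right)^{2}\right) - 8021} = \frac{1}{2 \left(-2\right) \left(9 - 16777216 - 768 + 3 \cdot 65536\right) - 8021} = \frac{1}{2 \left(-2\right) \left(9 - 16777216 - 768 + 196608\right) - 8021} = \frac{1}{2 \left(-2\right) \left(-16581367\right) - 8021} = \frac{1}{66325468 - 8021} = \frac{1}{66317447}$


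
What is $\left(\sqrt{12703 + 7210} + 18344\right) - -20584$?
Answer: $38928 + \sqrt{19913} \approx 39069.0$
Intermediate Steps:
$\left(\sqrt{12703 + 7210} + 18344\right) - -20584 = \left(\sqrt{19913} + 18344\right) + 20584 = \left(18344 + \sqrt{19913}\right) + 20584 = 38928 + \sqrt{19913}$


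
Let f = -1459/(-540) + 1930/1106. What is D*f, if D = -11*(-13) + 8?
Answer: 200516977/298620 ≈ 671.48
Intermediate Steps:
D = 151 (D = 143 + 8 = 151)
f = 1327927/298620 (f = -1459*(-1/540) + 1930*(1/1106) = 1459/540 + 965/553 = 1327927/298620 ≈ 4.4469)
D*f = 151*(1327927/298620) = 200516977/298620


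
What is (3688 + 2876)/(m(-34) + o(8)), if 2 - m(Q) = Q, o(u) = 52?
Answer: 1641/22 ≈ 74.591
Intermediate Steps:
m(Q) = 2 - Q
(3688 + 2876)/(m(-34) + o(8)) = (3688 + 2876)/((2 - 1*(-34)) + 52) = 6564/((2 + 34) + 52) = 6564/(36 + 52) = 6564/88 = 6564*(1/88) = 1641/22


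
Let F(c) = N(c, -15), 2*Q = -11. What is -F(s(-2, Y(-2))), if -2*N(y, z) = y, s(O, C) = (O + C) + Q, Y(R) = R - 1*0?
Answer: -19/4 ≈ -4.7500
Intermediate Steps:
Q = -11/2 (Q = (½)*(-11) = -11/2 ≈ -5.5000)
Y(R) = R (Y(R) = R + 0 = R)
s(O, C) = -11/2 + C + O (s(O, C) = (O + C) - 11/2 = (C + O) - 11/2 = -11/2 + C + O)
N(y, z) = -y/2
F(c) = -c/2
-F(s(-2, Y(-2))) = -(-1)*(-11/2 - 2 - 2)/2 = -(-1)*(-19)/(2*2) = -1*19/4 = -19/4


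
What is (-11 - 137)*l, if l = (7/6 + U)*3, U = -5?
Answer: 1702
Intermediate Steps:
l = -23/2 (l = (7/6 - 5)*3 = -23/6*3 = -23/2 ≈ -11.500)
(-11 - 137)*l = (-11 - 137)*(-23/2) = -148*(-23/2) = 1702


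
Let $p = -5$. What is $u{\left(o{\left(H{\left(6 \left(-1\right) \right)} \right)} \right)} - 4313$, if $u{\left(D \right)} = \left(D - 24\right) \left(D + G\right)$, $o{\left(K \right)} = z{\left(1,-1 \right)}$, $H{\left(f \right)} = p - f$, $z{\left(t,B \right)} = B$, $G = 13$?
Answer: $-4613$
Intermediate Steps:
$H{\left(f \right)} = -5 - f$
$o{\left(K \right)} = -1$
$u{\left(D \right)} = \left(-24 + D\right) \left(13 + D\right)$ ($u{\left(D \right)} = \left(D - 24\right) \left(D + 13\right) = \left(-24 + D\right) \left(13 + D\right)$)
$u{\left(o{\left(H{\left(6 \left(-1\right) \right)} \right)} \right)} - 4313 = \left(-312 + \left(-1\right)^{2} - -11\right) - 4313 = \left(-312 + 1 + 11\right) - 4313 = -300 - 4313 = -4613$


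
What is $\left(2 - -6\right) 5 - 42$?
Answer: $-2$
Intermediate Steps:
$\left(2 - -6\right) 5 - 42 = \left(2 + 6\right) 5 - 42 = 8 \cdot 5 - 42 = 40 - 42 = -2$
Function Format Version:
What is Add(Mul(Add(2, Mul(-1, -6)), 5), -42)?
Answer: -2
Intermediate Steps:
Add(Mul(Add(2, Mul(-1, -6)), 5), -42) = Add(Mul(Add(2, 6), 5), -42) = Add(Mul(8, 5), -42) = Add(40, -42) = -2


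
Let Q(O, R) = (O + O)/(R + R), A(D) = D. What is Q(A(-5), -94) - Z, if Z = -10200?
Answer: 958805/94 ≈ 10200.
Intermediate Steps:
Q(O, R) = O/R (Q(O, R) = (2*O)/((2*R)) = (2*O)*(1/(2*R)) = O/R)
Q(A(-5), -94) - Z = -5/(-94) - 1*(-10200) = -5*(-1/94) + 10200 = 5/94 + 10200 = 958805/94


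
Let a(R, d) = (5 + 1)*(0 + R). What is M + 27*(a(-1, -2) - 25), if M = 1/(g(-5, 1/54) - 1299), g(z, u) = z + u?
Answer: -58937409/70415 ≈ -837.00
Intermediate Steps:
a(R, d) = 6*R
g(z, u) = u + z
M = -54/70415 (M = 1/((1/54 - 5) - 1299) = 1/(-269/54 - 1299) = 1/(-70415/54) = -54/70415 ≈ -0.00076688)
M + 27*(a(-1, -2) - 25) = -54/70415 + 27*(6*(-1) - 25) = -54/70415 + 27*(-6 - 25) = -54/70415 + 27*(-31) = -54/70415 - 837 = -58937409/70415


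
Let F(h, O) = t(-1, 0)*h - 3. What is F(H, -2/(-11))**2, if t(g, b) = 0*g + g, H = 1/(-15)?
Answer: 1936/225 ≈ 8.6044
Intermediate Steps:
H = -1/15 ≈ -0.066667
t(g, b) = g (t(g, b) = 0 + g = g)
F(h, O) = -3 - h (F(h, O) = -h - 3 = -3 - h)
F(H, -2/(-11))**2 = (-3 - 1*(-1/15))**2 = (-3 + 1/15)**2 = (-44/15)**2 = 1936/225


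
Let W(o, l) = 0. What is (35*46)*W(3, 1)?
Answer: 0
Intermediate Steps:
(35*46)*W(3, 1) = (35*46)*0 = 1610*0 = 0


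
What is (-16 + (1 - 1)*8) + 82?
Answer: 66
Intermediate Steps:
(-16 + (1 - 1)*8) + 82 = (-16 + 0*8) + 82 = (-16 + 0) + 82 = -16 + 82 = 66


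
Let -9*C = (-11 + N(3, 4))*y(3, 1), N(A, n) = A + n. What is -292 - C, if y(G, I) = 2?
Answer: -2636/9 ≈ -292.89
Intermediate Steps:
C = 8/9 (C = -(-11 + (3 + 4))*2/9 = -(-11 + 7)*2/9 = -(-4)*2/9 = -⅑*(-8) = 8/9 ≈ 0.88889)
-292 - C = -292 - 1*8/9 = -292 - 8/9 = -2636/9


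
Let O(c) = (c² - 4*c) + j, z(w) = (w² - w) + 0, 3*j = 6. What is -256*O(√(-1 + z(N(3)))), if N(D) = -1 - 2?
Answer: -3328 + 1024*√11 ≈ 68.224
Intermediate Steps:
N(D) = -3
j = 2 (j = (⅓)*6 = 2)
z(w) = w² - w
O(c) = 2 + c² - 4*c (O(c) = (c² - 4*c) + 2 = 2 + c² - 4*c)
-256*O(√(-1 + z(N(3)))) = -256*(2 + (√(-1 - 3*(-1 - 3)))² - 4*√(-1 - 3*(-1 - 3))) = -256*(2 + (√(-1 - 3*(-4)))² - 4*√(-1 - 3*(-4))) = -256*(2 + (√(-1 + 12))² - 4*√(-1 + 12)) = -256*(2 + (√11)² - 4*√11) = -256*(2 + 11 - 4*√11) = -256*(13 - 4*√11) = -3328 + 1024*√11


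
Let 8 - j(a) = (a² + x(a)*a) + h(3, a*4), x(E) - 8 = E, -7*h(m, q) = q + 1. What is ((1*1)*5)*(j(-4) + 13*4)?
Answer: 2025/7 ≈ 289.29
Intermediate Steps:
h(m, q) = -⅐ - q/7 (h(m, q) = -(q + 1)/7 = -(1 + q)/7 = -⅐ - q/7)
x(E) = 8 + E
j(a) = 57/7 - a² + 4*a/7 - a*(8 + a) (j(a) = 8 - ((a² + (8 + a)*a) + (-⅐ - a*4/7)) = 8 - ((a² + a*(8 + a)) + (-⅐ - 4*a/7)) = 8 - (-⅐ + a² - 4*a/7 + a*(8 + a)) = 8 + (⅐ - a² + 4*a/7 - a*(8 + a)) = 57/7 - a² + 4*a/7 - a*(8 + a))
((1*1)*5)*(j(-4) + 13*4) = ((1*1)*5)*((57/7 - 2*(-4)² - 52/7*(-4)) + 13*4) = (1*5)*((57/7 - 2*16 + 208/7) + 52) = 5*((57/7 - 32 + 208/7) + 52) = 5*(41/7 + 52) = 5*(405/7) = 2025/7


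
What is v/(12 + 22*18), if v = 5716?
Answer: 1429/102 ≈ 14.010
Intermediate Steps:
v/(12 + 22*18) = 5716/(12 + 22*18) = 5716/(12 + 396) = 5716/408 = 5716*(1/408) = 1429/102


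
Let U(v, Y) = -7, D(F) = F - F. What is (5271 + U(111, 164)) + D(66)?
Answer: 5264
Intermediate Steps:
D(F) = 0
(5271 + U(111, 164)) + D(66) = (5271 - 7) + 0 = 5264 + 0 = 5264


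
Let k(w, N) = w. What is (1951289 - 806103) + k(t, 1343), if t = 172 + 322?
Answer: 1145680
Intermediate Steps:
t = 494
(1951289 - 806103) + k(t, 1343) = (1951289 - 806103) + 494 = 1145186 + 494 = 1145680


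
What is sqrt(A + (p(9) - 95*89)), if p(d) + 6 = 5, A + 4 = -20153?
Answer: I*sqrt(28613) ≈ 169.15*I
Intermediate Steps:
A = -20157 (A = -4 - 20153 = -20157)
p(d) = -1 (p(d) = -6 + 5 = -1)
sqrt(A + (p(9) - 95*89)) = sqrt(-20157 + (-1 - 95*89)) = sqrt(-20157 + (-1 - 8455)) = sqrt(-20157 - 8456) = sqrt(-28613) = I*sqrt(28613)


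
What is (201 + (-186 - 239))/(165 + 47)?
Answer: -56/53 ≈ -1.0566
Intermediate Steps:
(201 + (-186 - 239))/(165 + 47) = (201 - 425)/212 = -224*1/212 = -56/53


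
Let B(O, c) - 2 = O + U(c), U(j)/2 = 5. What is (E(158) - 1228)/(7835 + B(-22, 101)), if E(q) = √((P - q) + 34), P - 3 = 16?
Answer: -1228/7825 + I*√105/7825 ≈ -0.15693 + 0.0013095*I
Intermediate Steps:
P = 19 (P = 3 + 16 = 19)
U(j) = 10 (U(j) = 2*5 = 10)
E(q) = √(53 - q) (E(q) = √((19 - q) + 34) = √(53 - q))
B(O, c) = 12 + O (B(O, c) = 2 + (O + 10) = 2 + (10 + O) = 12 + O)
(E(158) - 1228)/(7835 + B(-22, 101)) = (√(53 - 1*158) - 1228)/(7835 + (12 - 22)) = (√(53 - 158) - 1228)/(7835 - 10) = (√(-105) - 1228)/7825 = (I*√105 - 1228)*(1/7825) = (-1228 + I*√105)*(1/7825) = -1228/7825 + I*√105/7825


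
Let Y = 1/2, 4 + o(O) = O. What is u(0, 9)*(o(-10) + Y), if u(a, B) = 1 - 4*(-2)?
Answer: -243/2 ≈ -121.50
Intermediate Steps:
o(O) = -4 + O
Y = 1/2 ≈ 0.50000
u(a, B) = 9 (u(a, B) = 1 + 8 = 9)
u(0, 9)*(o(-10) + Y) = 9*((-4 - 10) + 1/2) = 9*(-14 + 1/2) = 9*(-27/2) = -243/2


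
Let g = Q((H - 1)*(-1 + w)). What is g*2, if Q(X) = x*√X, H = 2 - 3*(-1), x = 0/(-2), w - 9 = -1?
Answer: 0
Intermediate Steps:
w = 8 (w = 9 - 1 = 8)
x = 0 (x = 0*(-½) = 0)
H = 5 (H = 2 + 3 = 5)
Q(X) = 0 (Q(X) = 0*√X = 0)
g = 0
g*2 = 0*2 = 0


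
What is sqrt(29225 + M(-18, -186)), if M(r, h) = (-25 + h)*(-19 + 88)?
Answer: sqrt(14666) ≈ 121.10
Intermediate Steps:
M(r, h) = -1725 + 69*h (M(r, h) = (-25 + h)*69 = -1725 + 69*h)
sqrt(29225 + M(-18, -186)) = sqrt(29225 + (-1725 + 69*(-186))) = sqrt(29225 + (-1725 - 12834)) = sqrt(29225 - 14559) = sqrt(14666)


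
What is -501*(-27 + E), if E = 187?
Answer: -80160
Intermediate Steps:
-501*(-27 + E) = -501*(-27 + 187) = -501*160 = -80160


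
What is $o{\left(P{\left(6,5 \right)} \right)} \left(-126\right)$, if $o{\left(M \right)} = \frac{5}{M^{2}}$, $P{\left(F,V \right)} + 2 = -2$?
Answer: $- \frac{315}{8} \approx -39.375$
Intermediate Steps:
$P{\left(F,V \right)} = -4$ ($P{\left(F,V \right)} = -2 - 2 = -4$)
$o{\left(M \right)} = \frac{5}{M^{2}}$
$o{\left(P{\left(6,5 \right)} \right)} \left(-126\right) = \frac{5}{16} \left(-126\right) = - \frac{315}{8}$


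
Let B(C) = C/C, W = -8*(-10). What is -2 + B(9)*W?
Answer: 78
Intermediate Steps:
W = 80
B(C) = 1
-2 + B(9)*W = -2 + 1*80 = -2 + 80 = 78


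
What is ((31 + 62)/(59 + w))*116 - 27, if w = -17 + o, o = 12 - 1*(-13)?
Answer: 8979/67 ≈ 134.01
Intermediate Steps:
o = 25 (o = 12 + 13 = 25)
w = 8 (w = -17 + 25 = 8)
((31 + 62)/(59 + w))*116 - 27 = ((31 + 62)/(59 + 8))*116 - 27 = (93/67)*116 - 27 = 10788/67 - 27 = 8979/67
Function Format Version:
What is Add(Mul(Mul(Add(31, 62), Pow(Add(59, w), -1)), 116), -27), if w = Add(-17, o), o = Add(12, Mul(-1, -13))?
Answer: Rational(8979, 67) ≈ 134.01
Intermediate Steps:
o = 25 (o = Add(12, 13) = 25)
w = 8 (w = Add(-17, 25) = 8)
Add(Mul(Mul(Add(31, 62), Pow(Add(59, w), -1)), 116), -27) = Add(Mul(Mul(Add(31, 62), Pow(Add(59, 8), -1)), 116), -27) = Add(Mul(Mul(93, Pow(67, -1)), 116), -27) = Add(Mul(Mul(93, Rational(1, 67)), 116), -27) = Add(Mul(Rational(93, 67), 116), -27) = Add(Rational(10788, 67), -27) = Rational(8979, 67)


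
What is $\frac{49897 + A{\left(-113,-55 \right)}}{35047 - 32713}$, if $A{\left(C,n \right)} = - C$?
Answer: $\frac{8335}{389} \approx 21.427$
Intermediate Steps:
$\frac{49897 + A{\left(-113,-55 \right)}}{35047 - 32713} = \frac{49897 - -113}{35047 - 32713} = \frac{49897 + 113}{2334} = 50010 \cdot \frac{1}{2334} = \frac{8335}{389}$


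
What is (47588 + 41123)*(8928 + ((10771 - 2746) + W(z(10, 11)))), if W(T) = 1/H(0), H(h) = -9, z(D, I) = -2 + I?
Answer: 13535169536/9 ≈ 1.5039e+9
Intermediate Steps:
W(T) = -1/9 (W(T) = 1/(-9) = -1/9)
(47588 + 41123)*(8928 + ((10771 - 2746) + W(z(10, 11)))) = (47588 + 41123)*(8928 + ((10771 - 2746) - 1/9)) = 88711*(8928 + (8025 - 1/9)) = 88711*(8928 + 72224/9) = 88711*(152576/9) = 13535169536/9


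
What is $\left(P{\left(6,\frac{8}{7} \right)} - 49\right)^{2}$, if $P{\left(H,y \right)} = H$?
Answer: $1849$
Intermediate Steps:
$\left(P{\left(6,\frac{8}{7} \right)} - 49\right)^{2} = \left(6 - 49\right)^{2} = \left(-43\right)^{2} = 1849$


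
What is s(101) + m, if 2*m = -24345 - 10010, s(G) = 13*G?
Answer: -31729/2 ≈ -15865.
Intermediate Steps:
m = -34355/2 (m = (-24345 - 10010)/2 = (1/2)*(-34355) = -34355/2 ≈ -17178.)
s(101) + m = 13*101 - 34355/2 = 1313 - 34355/2 = -31729/2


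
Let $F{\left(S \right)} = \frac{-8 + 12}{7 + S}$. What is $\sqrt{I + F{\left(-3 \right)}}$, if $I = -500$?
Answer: $i \sqrt{499} \approx 22.338 i$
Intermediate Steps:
$F{\left(S \right)} = \frac{4}{7 + S}$
$\sqrt{I + F{\left(-3 \right)}} = \sqrt{-500 + \frac{4}{7 - 3}} = \sqrt{-500 + \frac{4}{4}} = \sqrt{-500 + 4 \cdot \frac{1}{4}} = \sqrt{-500 + 1} = \sqrt{-499} = i \sqrt{499}$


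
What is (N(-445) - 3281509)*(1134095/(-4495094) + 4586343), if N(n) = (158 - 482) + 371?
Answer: -33825378824652864457/2247547 ≈ -1.5050e+13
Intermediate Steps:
N(n) = 47 (N(n) = -324 + 371 = 47)
(N(-445) - 3281509)*(1134095/(-4495094) + 4586343) = (47 - 3281509)*(1134095/(-4495094) + 4586343) = -3281462*(1134095*(-1/4495094) + 4586343) = -3281462*(-1134095/4495094 + 4586343) = -3281462*20616041767147/4495094 = -33825378824652864457/2247547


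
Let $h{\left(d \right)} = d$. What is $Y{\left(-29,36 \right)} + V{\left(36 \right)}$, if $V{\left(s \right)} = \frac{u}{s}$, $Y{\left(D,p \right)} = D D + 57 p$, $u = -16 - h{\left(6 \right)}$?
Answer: $\frac{52063}{18} \approx 2892.4$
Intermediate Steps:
$u = -22$ ($u = -16 - 6 = -22$)
$Y{\left(D,p \right)} = D^{2} + 57 p$
$V{\left(s \right)} = - \frac{22}{s}$
$Y{\left(-29,36 \right)} + V{\left(36 \right)} = \left(\left(-29\right)^{2} + 57 \cdot 36\right) - \frac{22}{36} = \left(841 + 2052\right) - \frac{11}{18} = 2893 - \frac{11}{18} = \frac{52063}{18}$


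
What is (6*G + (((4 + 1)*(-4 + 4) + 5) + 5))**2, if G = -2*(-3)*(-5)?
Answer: 28900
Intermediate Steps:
G = -30 (G = 6*(-5) = -30)
(6*G + (((4 + 1)*(-4 + 4) + 5) + 5))**2 = (6*(-30) + (((4 + 1)*(-4 + 4) + 5) + 5))**2 = (-180 + ((5*0 + 5) + 5))**2 = (-180 + ((0 + 5) + 5))**2 = (-180 + (5 + 5))**2 = (-180 + 10)**2 = (-170)**2 = 28900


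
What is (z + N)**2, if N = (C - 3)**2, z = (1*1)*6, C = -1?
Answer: 484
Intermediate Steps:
z = 6 (z = 1*6 = 6)
N = 16 (N = (-1 - 3)**2 = (-4)**2 = 16)
(z + N)**2 = (6 + 16)**2 = 22**2 = 484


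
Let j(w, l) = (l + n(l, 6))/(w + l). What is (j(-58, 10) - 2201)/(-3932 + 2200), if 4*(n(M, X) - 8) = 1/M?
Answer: 4226641/3325440 ≈ 1.2710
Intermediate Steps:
n(M, X) = 8 + 1/(4*M)
j(w, l) = (8 + l + 1/(4*l))/(l + w) (j(w, l) = (l + (8 + 1/(4*l)))/(w + l) = (8 + l + 1/(4*l))/(l + w))
(j(-58, 10) - 2201)/(-3932 + 2200) = ((¼ + 10² + 8*10)/(10*(10 - 58)) - 2201)/(-3932 + 2200) = ((⅒)*(¼ + 100 + 80)/(-48) - 2201)/(-1732) = ((⅒)*(-1/48)*(721/4) - 2201)*(-1/1732) = (-721/1920 - 2201)*(-1/1732) = -4226641/1920*(-1/1732) = 4226641/3325440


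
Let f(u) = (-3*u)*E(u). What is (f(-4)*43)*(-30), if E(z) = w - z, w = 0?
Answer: -61920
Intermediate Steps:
E(z) = -z (E(z) = 0 - z = -z)
f(u) = 3*u² (f(u) = (-3*u)*(-u) = 3*u²)
(f(-4)*43)*(-30) = ((3*(-4)²)*43)*(-30) = ((3*16)*43)*(-30) = (48*43)*(-30) = 2064*(-30) = -61920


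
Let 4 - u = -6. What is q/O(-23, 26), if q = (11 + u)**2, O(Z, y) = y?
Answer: 441/26 ≈ 16.962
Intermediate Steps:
u = 10 (u = 4 - 1*(-6) = 4 + 6 = 10)
q = 441 (q = (11 + 10)**2 = 21**2 = 441)
q/O(-23, 26) = 441/26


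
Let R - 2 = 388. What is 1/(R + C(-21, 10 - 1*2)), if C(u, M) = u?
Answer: 1/369 ≈ 0.0027100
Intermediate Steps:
R = 390 (R = 2 + 388 = 390)
1/(R + C(-21, 10 - 1*2)) = 1/(390 - 21) = 1/369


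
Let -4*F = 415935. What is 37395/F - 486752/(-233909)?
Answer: 95423980/55436433 ≈ 1.7213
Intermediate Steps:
F = -415935/4 (F = -1/4*415935 = -415935/4 ≈ -1.0398e+5)
37395/F - 486752/(-233909) = 37395/(-415935/4) - 486752/(-233909) = 37395*(-4/415935) - 486752*(-1/233909) = -1108/3081 + 486752/233909 = 95423980/55436433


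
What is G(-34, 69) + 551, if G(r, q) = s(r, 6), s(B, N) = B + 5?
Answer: 522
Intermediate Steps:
s(B, N) = 5 + B
G(r, q) = 5 + r
G(-34, 69) + 551 = (5 - 34) + 551 = -29 + 551 = 522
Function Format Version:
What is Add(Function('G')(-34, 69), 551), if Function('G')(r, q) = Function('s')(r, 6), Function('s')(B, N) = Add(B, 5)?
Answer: 522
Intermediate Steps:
Function('s')(B, N) = Add(5, B)
Function('G')(r, q) = Add(5, r)
Add(Function('G')(-34, 69), 551) = Add(Add(5, -34), 551) = Add(-29, 551) = 522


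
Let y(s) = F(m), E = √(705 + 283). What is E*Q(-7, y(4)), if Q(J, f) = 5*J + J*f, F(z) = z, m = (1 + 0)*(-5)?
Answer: 0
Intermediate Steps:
m = -5 (m = 1*(-5) = -5)
E = 2*√247 (E = √988 = 2*√247 ≈ 31.432)
y(s) = -5
E*Q(-7, y(4)) = (2*√247)*(-7*(5 - 5)) = (2*√247)*(-7*0) = (2*√247)*0 = 0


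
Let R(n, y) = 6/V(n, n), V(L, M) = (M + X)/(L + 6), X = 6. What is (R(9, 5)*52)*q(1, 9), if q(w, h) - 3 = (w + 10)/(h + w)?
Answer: 6396/5 ≈ 1279.2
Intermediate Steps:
q(w, h) = 3 + (10 + w)/(h + w) (q(w, h) = 3 + (w + 10)/(h + w) = 3 + (10 + w)/(h + w))
V(L, M) = (6 + M)/(6 + L) (V(L, M) = (M + 6)/(L + 6) = (6 + M)/(6 + L))
R(n, y) = 6 (R(n, y) = 6/(((6 + n)/(6 + n))) = 6/1 = 6*1 = 6)
(R(9, 5)*52)*q(1, 9) = (6*52)*((10 + 3*9 + 4*1)/(9 + 1)) = 312*((10 + 27 + 4)/10) = 312*((1/10)*41) = 312*(41/10) = 6396/5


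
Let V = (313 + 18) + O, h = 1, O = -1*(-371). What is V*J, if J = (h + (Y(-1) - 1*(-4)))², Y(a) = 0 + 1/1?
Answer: 25272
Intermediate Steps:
Y(a) = 1 (Y(a) = 0 + 1 = 1)
O = 371
V = 702 (V = (313 + 18) + 371 = 331 + 371 = 702)
J = 36 (J = (1 + (1 - 1*(-4)))² = (1 + (1 + 4))² = (1 + 5)² = 6² = 36)
V*J = 702*36 = 25272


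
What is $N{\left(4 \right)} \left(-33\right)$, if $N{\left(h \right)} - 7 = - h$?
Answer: $-99$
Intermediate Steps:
$N{\left(h \right)} = 7 - h$
$N{\left(4 \right)} \left(-33\right) = \left(7 - 4\right) \left(-33\right) = 3 \left(-33\right) = -99$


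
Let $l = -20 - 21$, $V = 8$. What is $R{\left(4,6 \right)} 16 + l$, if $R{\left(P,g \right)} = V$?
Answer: $87$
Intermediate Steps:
$R{\left(P,g \right)} = 8$
$l = -41$ ($l = -20 - 21 = -41$)
$R{\left(4,6 \right)} 16 + l = 8 \cdot 16 - 41 = 128 - 41 = 87$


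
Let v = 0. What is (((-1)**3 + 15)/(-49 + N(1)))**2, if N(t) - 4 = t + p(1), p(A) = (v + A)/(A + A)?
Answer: 784/7569 ≈ 0.10358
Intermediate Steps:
p(A) = 1/2 (p(A) = (0 + A)/(A + A) = A/((2*A)) = A*(1/(2*A)) = 1/2)
N(t) = 9/2 + t (N(t) = 4 + (t + 1/2) = 4 + (1/2 + t) = 9/2 + t)
(((-1)**3 + 15)/(-49 + N(1)))**2 = (((-1)**3 + 15)/(-49 + (9/2 + 1)))**2 = ((-1 + 15)/(-49 + 11/2))**2 = (14/(-87/2))**2 = (14*(-2/87))**2 = (-28/87)**2 = 784/7569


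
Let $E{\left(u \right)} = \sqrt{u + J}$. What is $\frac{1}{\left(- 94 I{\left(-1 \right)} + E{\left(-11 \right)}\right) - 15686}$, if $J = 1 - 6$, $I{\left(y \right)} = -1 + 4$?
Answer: $- \frac{998}{15936065} - \frac{i}{63744260} \approx -6.2625 \cdot 10^{-5} - 1.5688 \cdot 10^{-8} i$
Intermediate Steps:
$I{\left(y \right)} = 3$
$J = -5$ ($J = 1 - 6 = -5$)
$E{\left(u \right)} = \sqrt{-5 + u}$ ($E{\left(u \right)} = \sqrt{u - 5} = \sqrt{-5 + u}$)
$\frac{1}{\left(- 94 I{\left(-1 \right)} + E{\left(-11 \right)}\right) - 15686} = \frac{1}{\left(\left(-94\right) 3 + \sqrt{-5 - 11}\right) - 15686} = \frac{1}{\left(-282 + \sqrt{-16}\right) - 15686} = \frac{1}{\left(-282 + 4 i\right) - 15686} = \frac{1}{-15968 + 4 i} = \frac{-15968 - 4 i}{254977040}$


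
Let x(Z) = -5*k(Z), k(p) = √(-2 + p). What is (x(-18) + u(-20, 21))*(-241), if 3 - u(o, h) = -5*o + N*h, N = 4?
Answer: 43621 + 2410*I*√5 ≈ 43621.0 + 5388.9*I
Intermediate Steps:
x(Z) = -5*√(-2 + Z)
u(o, h) = 3 - 4*h + 5*o (u(o, h) = 3 - (-5*o + 4*h) = 3 + (-4*h + 5*o) = 3 - 4*h + 5*o)
(x(-18) + u(-20, 21))*(-241) = (-5*√(-2 - 18) + (3 - 4*21 + 5*(-20)))*(-241) = (-10*I*√5 + (3 - 84 - 100))*(-241) = (-10*I*√5 - 181)*(-241) = (-181 - 10*I*√5)*(-241) = 43621 + 2410*I*√5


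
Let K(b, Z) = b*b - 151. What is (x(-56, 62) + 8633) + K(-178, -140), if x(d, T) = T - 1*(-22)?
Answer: 40250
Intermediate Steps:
x(d, T) = 22 + T (x(d, T) = T + 22 = 22 + T)
K(b, Z) = -151 + b² (K(b, Z) = b² - 151 = -151 + b²)
(x(-56, 62) + 8633) + K(-178, -140) = ((22 + 62) + 8633) + (-151 + (-178)²) = (84 + 8633) + (-151 + 31684) = 8717 + 31533 = 40250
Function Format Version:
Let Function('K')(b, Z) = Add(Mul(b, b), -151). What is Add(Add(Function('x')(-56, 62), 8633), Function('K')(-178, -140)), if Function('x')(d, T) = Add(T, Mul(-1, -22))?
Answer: 40250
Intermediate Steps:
Function('x')(d, T) = Add(22, T) (Function('x')(d, T) = Add(T, 22) = Add(22, T))
Function('K')(b, Z) = Add(-151, Pow(b, 2)) (Function('K')(b, Z) = Add(Pow(b, 2), -151) = Add(-151, Pow(b, 2)))
Add(Add(Function('x')(-56, 62), 8633), Function('K')(-178, -140)) = Add(Add(Add(22, 62), 8633), Add(-151, Pow(-178, 2))) = Add(Add(84, 8633), Add(-151, 31684)) = Add(8717, 31533) = 40250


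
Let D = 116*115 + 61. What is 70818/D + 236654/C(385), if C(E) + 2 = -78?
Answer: -527622469/178680 ≈ -2952.9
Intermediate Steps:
C(E) = -80 (C(E) = -2 - 78 = -80)
D = 13401 (D = 13340 + 61 = 13401)
70818/D + 236654/C(385) = 70818/13401 + 236654/(-80) = 70818*(1/13401) + 236654*(-1/80) = 23606/4467 - 118327/40 = -527622469/178680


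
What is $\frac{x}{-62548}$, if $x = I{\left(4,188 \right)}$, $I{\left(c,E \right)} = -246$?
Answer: $\frac{123}{31274} \approx 0.003933$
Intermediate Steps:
$x = -246$
$\frac{x}{-62548} = - \frac{246}{-62548} = \left(-246\right) \left(- \frac{1}{62548}\right) = \frac{123}{31274}$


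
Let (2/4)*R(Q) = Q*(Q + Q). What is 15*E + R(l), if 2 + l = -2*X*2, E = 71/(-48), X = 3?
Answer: 12189/16 ≈ 761.81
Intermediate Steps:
E = -71/48 (E = 71*(-1/48) = -71/48 ≈ -1.4792)
l = -14 (l = -2 - 2*3*2 = -2 - 6*2 = -2 - 12 = -14)
R(Q) = 4*Q² (R(Q) = 2*(Q*(Q + Q)) = 2*(Q*(2*Q)) = 2*(2*Q²) = 4*Q²)
15*E + R(l) = 15*(-71/48) + 4*(-14)² = -355/16 + 4*196 = -355/16 + 784 = 12189/16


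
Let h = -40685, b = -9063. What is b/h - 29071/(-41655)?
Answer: 62410916/67789347 ≈ 0.92066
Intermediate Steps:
b/h - 29071/(-41655) = -9063/(-40685) - 29071/(-41655) = -9063*(-1/40685) - 29071*(-1/41655) = 9063/40685 + 29071/41655 = 62410916/67789347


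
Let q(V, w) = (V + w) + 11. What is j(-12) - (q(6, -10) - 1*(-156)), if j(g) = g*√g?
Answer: -163 - 24*I*√3 ≈ -163.0 - 41.569*I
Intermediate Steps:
j(g) = g^(3/2)
q(V, w) = 11 + V + w
j(-12) - (q(6, -10) - 1*(-156)) = (-12)^(3/2) - ((11 + 6 - 10) - 1*(-156)) = -24*I*√3 - (7 + 156) = -24*I*√3 - 1*163 = -24*I*√3 - 163 = -163 - 24*I*√3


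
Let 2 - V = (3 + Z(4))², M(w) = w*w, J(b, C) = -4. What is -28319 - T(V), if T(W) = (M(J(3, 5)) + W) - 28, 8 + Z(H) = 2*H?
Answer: -28300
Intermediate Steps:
M(w) = w²
Z(H) = -8 + 2*H
V = -7 (V = 2 - (3 + (-8 + 2*4))² = 2 - (3 + (-8 + 8))² = 2 - (3 + 0)² = 2 - 1*3² = 2 - 1*9 = 2 - 9 = -7)
T(W) = -12 + W (T(W) = ((-4)² + W) - 28 = (16 + W) - 28 = -12 + W)
-28319 - T(V) = -28319 - (-12 - 7) = -28319 - 1*(-19) = -28319 + 19 = -28300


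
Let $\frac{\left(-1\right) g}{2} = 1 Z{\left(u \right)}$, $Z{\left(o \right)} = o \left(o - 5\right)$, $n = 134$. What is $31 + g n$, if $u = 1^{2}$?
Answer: $1103$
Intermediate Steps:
$u = 1$
$Z{\left(o \right)} = o \left(-5 + o\right)$
$g = 8$ ($g = - 2 \cdot 1 \cdot 1 \left(-5 + 1\right) = - 2 \cdot 1 \cdot 1 \left(-4\right) = - 2 \cdot 1 \left(-4\right) = \left(-2\right) \left(-4\right) = 8$)
$31 + g n = 31 + 8 \cdot 134 = 31 + 1072 = 1103$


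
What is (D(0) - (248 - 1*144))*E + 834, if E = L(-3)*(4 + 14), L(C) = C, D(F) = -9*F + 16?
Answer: 5586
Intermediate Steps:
D(F) = 16 - 9*F
E = -54 (E = -3*(4 + 14) = -3*18 = -54)
(D(0) - (248 - 1*144))*E + 834 = ((16 - 9*0) - (248 - 1*144))*(-54) + 834 = ((16 + 0) - (248 - 144))*(-54) + 834 = (16 - 1*104)*(-54) + 834 = (16 - 104)*(-54) + 834 = -88*(-54) + 834 = 4752 + 834 = 5586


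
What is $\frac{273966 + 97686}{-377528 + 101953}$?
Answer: $- \frac{371652}{275575} \approx -1.3486$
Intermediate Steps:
$\frac{273966 + 97686}{-377528 + 101953} = \frac{371652}{-275575} = 371652 \left(- \frac{1}{275575}\right) = - \frac{371652}{275575}$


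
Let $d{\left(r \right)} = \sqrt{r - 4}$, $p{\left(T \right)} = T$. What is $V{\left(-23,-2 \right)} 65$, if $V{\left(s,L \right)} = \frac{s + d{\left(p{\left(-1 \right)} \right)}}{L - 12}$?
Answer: $\frac{1495}{14} - \frac{65 i \sqrt{5}}{14} \approx 106.79 - 10.382 i$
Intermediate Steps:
$d{\left(r \right)} = \sqrt{-4 + r}$
$V{\left(s,L \right)} = \frac{s + i \sqrt{5}}{-12 + L}$ ($V{\left(s,L \right)} = \frac{s + \sqrt{-4 - 1}}{L - 12} = \frac{s + \sqrt{-5}}{-12 + L} = \frac{s + i \sqrt{5}}{-12 + L}$)
$V{\left(-23,-2 \right)} 65 = \frac{-23 + i \sqrt{5}}{-12 - 2} \cdot 65 = \frac{-23 + i \sqrt{5}}{-14} \cdot 65 = - \frac{-23 + i \sqrt{5}}{14} \cdot 65 = \left(\frac{23}{14} - \frac{i \sqrt{5}}{14}\right) 65 = \frac{1495}{14} - \frac{65 i \sqrt{5}}{14}$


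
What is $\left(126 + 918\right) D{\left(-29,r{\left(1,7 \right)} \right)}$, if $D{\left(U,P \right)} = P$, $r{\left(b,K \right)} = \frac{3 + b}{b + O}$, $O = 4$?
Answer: $\frac{4176}{5} \approx 835.2$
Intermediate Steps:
$r{\left(b,K \right)} = \frac{3 + b}{4 + b}$ ($r{\left(b,K \right)} = \frac{3 + b}{b + 4} = \frac{3 + b}{4 + b}$)
$\left(126 + 918\right) D{\left(-29,r{\left(1,7 \right)} \right)} = \left(126 + 918\right) \frac{3 + 1}{4 + 1} = 1044 \cdot \frac{1}{5} \cdot 4 = 1044 \cdot \frac{4}{5} = \frac{4176}{5}$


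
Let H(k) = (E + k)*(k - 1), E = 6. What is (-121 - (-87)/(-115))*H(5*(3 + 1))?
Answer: -6916988/115 ≈ -60148.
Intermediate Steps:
H(k) = (-1 + k)*(6 + k) (H(k) = (6 + k)*(k - 1) = (6 + k)*(-1 + k) = (-1 + k)*(6 + k))
(-121 - (-87)/(-115))*H(5*(3 + 1)) = (-121 - (-87)/(-115))*(-6 + (5*(3 + 1))² + 5*(5*(3 + 1))) = (-121 - (-87)*(-1)/115)*(-6 + (5*4)² + 5*(5*4)) = (-121 - 1*87/115)*(-6 + 20² + 5*20) = (-121 - 87/115)*(-6 + 400 + 100) = -14002/115*494 = -6916988/115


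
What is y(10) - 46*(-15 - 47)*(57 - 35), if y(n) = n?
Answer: 62754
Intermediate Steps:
y(10) - 46*(-15 - 47)*(57 - 35) = 10 - 46*(-15 - 47)*(57 - 35) = 10 - (-2852)*22 = 10 - 46*(-1364) = 10 + 62744 = 62754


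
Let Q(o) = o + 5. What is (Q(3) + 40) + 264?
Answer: 312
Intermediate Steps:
Q(o) = 5 + o
(Q(3) + 40) + 264 = ((5 + 3) + 40) + 264 = (8 + 40) + 264 = 48 + 264 = 312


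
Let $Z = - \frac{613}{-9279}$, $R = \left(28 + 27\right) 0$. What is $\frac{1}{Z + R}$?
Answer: $\frac{9279}{613} \approx 15.137$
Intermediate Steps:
$R = 0$ ($R = 55 \cdot 0 = 0$)
$Z = \frac{613}{9279}$ ($Z = \left(-613\right) \left(- \frac{1}{9279}\right) = \frac{613}{9279} \approx 0.066063$)
$\frac{1}{Z + R} = \frac{1}{\frac{613}{9279} + 0} = \frac{1}{\frac{613}{9279}} = \frac{9279}{613}$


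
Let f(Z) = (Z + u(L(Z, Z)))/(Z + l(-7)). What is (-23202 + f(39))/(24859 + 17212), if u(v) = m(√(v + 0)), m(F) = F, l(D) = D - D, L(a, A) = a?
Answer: -23201/42071 + √39/1640769 ≈ -0.55147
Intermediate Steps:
l(D) = 0
u(v) = √v (u(v) = √(v + 0) = √v)
f(Z) = (Z + √Z)/Z (f(Z) = (Z + √Z)/(Z + 0) = (Z + √Z)/Z)
(-23202 + f(39))/(24859 + 17212) = (-23202 + (39 + √39)/39)/(24859 + 17212) = (-23202 + (39 + √39)/39)/42071 = (-23202 + (1 + √39/39))*(1/42071) = (-23201 + √39/39)*(1/42071) = -23201/42071 + √39/1640769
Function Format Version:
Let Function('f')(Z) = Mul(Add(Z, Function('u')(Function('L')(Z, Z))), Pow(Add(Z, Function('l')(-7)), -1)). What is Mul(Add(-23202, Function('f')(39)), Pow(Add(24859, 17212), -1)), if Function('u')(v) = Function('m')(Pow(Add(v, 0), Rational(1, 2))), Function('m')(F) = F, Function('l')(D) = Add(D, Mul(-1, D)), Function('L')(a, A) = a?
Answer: Add(Rational(-23201, 42071), Mul(Rational(1, 1640769), Pow(39, Rational(1, 2)))) ≈ -0.55147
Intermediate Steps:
Function('l')(D) = 0
Function('u')(v) = Pow(v, Rational(1, 2)) (Function('u')(v) = Pow(Add(v, 0), Rational(1, 2)) = Pow(v, Rational(1, 2)))
Function('f')(Z) = Mul(Pow(Z, -1), Add(Z, Pow(Z, Rational(1, 2)))) (Function('f')(Z) = Mul(Add(Z, Pow(Z, Rational(1, 2))), Pow(Add(Z, 0), -1)) = Mul(Add(Z, Pow(Z, Rational(1, 2))), Pow(Z, -1)) = Mul(Pow(Z, -1), Add(Z, Pow(Z, Rational(1, 2)))))
Mul(Add(-23202, Function('f')(39)), Pow(Add(24859, 17212), -1)) = Mul(Add(-23202, Mul(Pow(39, -1), Add(39, Pow(39, Rational(1, 2))))), Pow(Add(24859, 17212), -1)) = Mul(Add(-23202, Mul(Rational(1, 39), Add(39, Pow(39, Rational(1, 2))))), Pow(42071, -1)) = Mul(Add(-23202, Add(1, Mul(Rational(1, 39), Pow(39, Rational(1, 2))))), Rational(1, 42071)) = Mul(Add(-23201, Mul(Rational(1, 39), Pow(39, Rational(1, 2)))), Rational(1, 42071)) = Add(Rational(-23201, 42071), Mul(Rational(1, 1640769), Pow(39, Rational(1, 2))))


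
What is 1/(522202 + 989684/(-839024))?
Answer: 209756/109534755291 ≈ 1.9150e-6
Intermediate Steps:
1/(522202 + 989684/(-839024)) = 1/(522202 + 989684*(-1/839024)) = 1/(522202 - 247421/209756) = 1/(109534755291/209756) = 209756/109534755291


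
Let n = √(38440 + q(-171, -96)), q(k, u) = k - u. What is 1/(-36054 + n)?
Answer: -36054/1299852551 - √38365/1299852551 ≈ -2.7888e-5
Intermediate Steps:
n = √38365 (n = √(38440 + (-171 - 1*(-96))) = √(38440 + (-171 + 96)) = √(38440 - 75) = √38365 ≈ 195.87)
1/(-36054 + n) = 1/(-36054 + √38365)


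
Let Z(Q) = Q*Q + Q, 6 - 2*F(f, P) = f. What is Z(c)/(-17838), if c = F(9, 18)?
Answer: -1/23784 ≈ -4.2045e-5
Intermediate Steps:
F(f, P) = 3 - f/2
c = -3/2 (c = 3 - ½*9 = 3 - 9/2 = -3/2 ≈ -1.5000)
Z(Q) = Q + Q² (Z(Q) = Q² + Q = Q + Q²)
Z(c)/(-17838) = -3*(1 - 3/2)/2/(-17838) = -3/2*(-½)*(-1/17838) = (¾)*(-1/17838) = -1/23784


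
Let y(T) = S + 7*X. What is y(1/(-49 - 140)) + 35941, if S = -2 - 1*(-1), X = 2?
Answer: 35954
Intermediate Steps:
S = -1 (S = -2 + 1 = -1)
y(T) = 13 (y(T) = -1 + 7*2 = -1 + 14 = 13)
y(1/(-49 - 140)) + 35941 = 13 + 35941 = 35954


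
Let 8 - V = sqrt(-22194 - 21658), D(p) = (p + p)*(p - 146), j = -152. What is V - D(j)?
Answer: -90584 - 2*I*sqrt(10963) ≈ -90584.0 - 209.41*I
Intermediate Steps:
D(p) = 2*p*(-146 + p) (D(p) = (2*p)*(-146 + p) = 2*p*(-146 + p))
V = 8 - 2*I*sqrt(10963) (V = 8 - sqrt(-22194 - 21658) = 8 - sqrt(-43852) = 8 - 2*I*sqrt(10963) ≈ 8.0 - 209.41*I)
V - D(j) = (8 - 2*I*sqrt(10963)) - 2*(-152)*(-146 - 152) = (8 - 2*I*sqrt(10963)) - 2*(-152)*(-298) = (8 - 2*I*sqrt(10963)) - 1*90592 = (8 - 2*I*sqrt(10963)) - 90592 = -90584 - 2*I*sqrt(10963)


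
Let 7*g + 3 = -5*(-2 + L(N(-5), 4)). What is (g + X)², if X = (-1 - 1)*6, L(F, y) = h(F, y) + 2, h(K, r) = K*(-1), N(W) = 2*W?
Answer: 18769/49 ≈ 383.04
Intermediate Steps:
h(K, r) = -K
L(F, y) = 2 - F (L(F, y) = -F + 2 = 2 - F)
g = -53/7 (g = -3/7 + (-5*(-2 + (2 - 2*(-5))))/7 = -3/7 + (-5*(-2 + (2 - 1*(-10))))/7 = -3/7 + (-5*(-2 + (2 + 10)))/7 = -3/7 + (-5*(-2 + 12))/7 = -3/7 + (-5*10)/7 = -3/7 + (⅐)*(-50) = -3/7 - 50/7 = -53/7 ≈ -7.5714)
X = -12 (X = -2*6 = -12)
(g + X)² = (-53/7 - 12)² = (-137/7)² = 18769/49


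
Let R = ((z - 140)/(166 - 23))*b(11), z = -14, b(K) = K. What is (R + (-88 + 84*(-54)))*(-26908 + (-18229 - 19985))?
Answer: 3924642452/13 ≈ 3.0190e+8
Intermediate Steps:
R = -154/13 (R = ((-14 - 140)/(166 - 23))*11 = -154/143*11 = -154*1/143*11 = -14/13*11 = -154/13 ≈ -11.846)
(R + (-88 + 84*(-54)))*(-26908 + (-18229 - 19985)) = (-154/13 + (-88 + 84*(-54)))*(-26908 + (-18229 - 19985)) = (-154/13 + (-88 - 4536))*(-26908 - 38214) = (-154/13 - 4624)*(-65122) = -60266/13*(-65122) = 3924642452/13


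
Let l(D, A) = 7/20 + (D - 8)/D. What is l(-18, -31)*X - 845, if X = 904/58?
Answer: -1066226/1305 ≈ -817.03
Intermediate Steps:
X = 452/29 (X = 904*(1/58) = 452/29 ≈ 15.586)
l(D, A) = 7/20 + (-8 + D)/D (l(D, A) = 7*(1/20) + (-8 + D)/D = 7/20 + (-8 + D)/D)
l(-18, -31)*X - 845 = (27/20 - 8/(-18))*(452/29) - 845 = (27/20 - 8*(-1/18))*(452/29) - 845 = (27/20 + 4/9)*(452/29) - 845 = (323/180)*(452/29) - 845 = 36499/1305 - 845 = -1066226/1305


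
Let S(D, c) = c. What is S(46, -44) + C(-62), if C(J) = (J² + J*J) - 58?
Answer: 7586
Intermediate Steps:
C(J) = -58 + 2*J² (C(J) = (J² + J²) - 58 = 2*J² - 58 = -58 + 2*J²)
S(46, -44) + C(-62) = -44 + (-58 + 2*(-62)²) = -44 + (-58 + 2*3844) = -44 + (-58 + 7688) = -44 + 7630 = 7586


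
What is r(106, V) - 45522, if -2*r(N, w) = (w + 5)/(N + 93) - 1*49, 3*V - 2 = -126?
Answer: -27161953/597 ≈ -45497.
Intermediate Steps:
V = -124/3 (V = ⅔ + (⅓)*(-126) = ⅔ - 42 = -124/3 ≈ -41.333)
r(N, w) = 49/2 - (5 + w)/(2*(93 + N)) (r(N, w) = -((w + 5)/(N + 93) - 1*49)/2 = -((5 + w)/(93 + N) - 49)/2 = -(-49 + (5 + w)/(93 + N))/2 = 49/2 - (5 + w)/(2*(93 + N)))
r(106, V) - 45522 = (4552 - 1*(-124/3) + 49*106)/(2*(93 + 106)) - 45522 = (½)*(4552 + 124/3 + 5194)/199 - 45522 = (½)*(1/199)*(29362/3) - 45522 = 14681/597 - 45522 = -27161953/597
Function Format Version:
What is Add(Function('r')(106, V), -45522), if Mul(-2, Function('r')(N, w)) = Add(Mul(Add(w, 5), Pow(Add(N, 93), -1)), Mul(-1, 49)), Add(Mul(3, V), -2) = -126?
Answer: Rational(-27161953, 597) ≈ -45497.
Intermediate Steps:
V = Rational(-124, 3) (V = Add(Rational(2, 3), Mul(Rational(1, 3), -126)) = Add(Rational(2, 3), -42) = Rational(-124, 3) ≈ -41.333)
Function('r')(N, w) = Add(Rational(49, 2), Mul(Rational(-1, 2), Pow(Add(93, N), -1), Add(5, w))) (Function('r')(N, w) = Mul(Rational(-1, 2), Add(Mul(Add(w, 5), Pow(Add(N, 93), -1)), Mul(-1, 49))) = Mul(Rational(-1, 2), Add(Mul(Add(5, w), Pow(Add(93, N), -1)), -49)) = Mul(Rational(-1, 2), Add(Mul(Pow(Add(93, N), -1), Add(5, w)), -49)) = Mul(Rational(-1, 2), Add(-49, Mul(Pow(Add(93, N), -1), Add(5, w)))) = Add(Rational(49, 2), Mul(Rational(-1, 2), Pow(Add(93, N), -1), Add(5, w))))
Add(Function('r')(106, V), -45522) = Add(Mul(Rational(1, 2), Pow(Add(93, 106), -1), Add(4552, Mul(-1, Rational(-124, 3)), Mul(49, 106))), -45522) = Add(Mul(Rational(1, 2), Pow(199, -1), Add(4552, Rational(124, 3), 5194)), -45522) = Add(Mul(Rational(1, 2), Rational(1, 199), Rational(29362, 3)), -45522) = Add(Rational(14681, 597), -45522) = Rational(-27161953, 597)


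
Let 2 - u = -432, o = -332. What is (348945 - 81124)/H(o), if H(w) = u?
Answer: 267821/434 ≈ 617.10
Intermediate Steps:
u = 434 (u = 2 - 1*(-432) = 2 + 432 = 434)
H(w) = 434
(348945 - 81124)/H(o) = (348945 - 81124)/434 = 267821*(1/434) = 267821/434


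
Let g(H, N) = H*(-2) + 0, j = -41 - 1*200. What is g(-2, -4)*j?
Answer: -964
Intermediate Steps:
j = -241 (j = -41 - 200 = -241)
g(H, N) = -2*H (g(H, N) = -2*H + 0 = -2*H)
g(-2, -4)*j = -2*(-2)*(-241) = 4*(-241) = -964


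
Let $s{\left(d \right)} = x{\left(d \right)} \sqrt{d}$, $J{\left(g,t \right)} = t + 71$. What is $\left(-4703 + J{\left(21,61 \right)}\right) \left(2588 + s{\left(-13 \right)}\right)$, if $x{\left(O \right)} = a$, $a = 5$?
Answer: $-11829748 - 22855 i \sqrt{13} \approx -1.183 \cdot 10^{7} - 82405.0 i$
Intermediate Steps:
$x{\left(O \right)} = 5$
$J{\left(g,t \right)} = 71 + t$
$s{\left(d \right)} = 5 \sqrt{d}$
$\left(-4703 + J{\left(21,61 \right)}\right) \left(2588 + s{\left(-13 \right)}\right) = \left(-4703 + \left(71 + 61\right)\right) \left(2588 + 5 \sqrt{-13}\right) = \left(-4703 + 132\right) \left(2588 + 5 i \sqrt{13}\right) = - 4571 \left(2588 + 5 i \sqrt{13}\right) = -11829748 - 22855 i \sqrt{13}$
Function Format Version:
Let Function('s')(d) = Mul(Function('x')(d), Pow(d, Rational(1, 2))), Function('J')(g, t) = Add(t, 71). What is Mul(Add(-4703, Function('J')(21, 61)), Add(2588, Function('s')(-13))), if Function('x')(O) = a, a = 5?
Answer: Add(-11829748, Mul(-22855, I, Pow(13, Rational(1, 2)))) ≈ Add(-1.1830e+7, Mul(-82405., I))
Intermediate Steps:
Function('x')(O) = 5
Function('J')(g, t) = Add(71, t)
Function('s')(d) = Mul(5, Pow(d, Rational(1, 2)))
Mul(Add(-4703, Function('J')(21, 61)), Add(2588, Function('s')(-13))) = Mul(Add(-4703, Add(71, 61)), Add(2588, Mul(5, Pow(-13, Rational(1, 2))))) = Mul(Add(-4703, 132), Add(2588, Mul(5, Mul(I, Pow(13, Rational(1, 2)))))) = Mul(-4571, Add(2588, Mul(5, I, Pow(13, Rational(1, 2))))) = Add(-11829748, Mul(-22855, I, Pow(13, Rational(1, 2))))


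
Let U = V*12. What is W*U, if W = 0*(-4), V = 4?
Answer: 0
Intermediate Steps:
W = 0
U = 48 (U = 4*12 = 48)
W*U = 0*48 = 0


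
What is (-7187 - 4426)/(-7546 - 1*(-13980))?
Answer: -11613/6434 ≈ -1.8049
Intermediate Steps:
(-7187 - 4426)/(-7546 - 1*(-13980)) = -11613/(-7546 + 13980) = -11613/6434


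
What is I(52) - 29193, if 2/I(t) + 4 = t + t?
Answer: -1459649/50 ≈ -29193.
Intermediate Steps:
I(t) = 2/(-4 + 2*t) (I(t) = 2/(-4 + (t + t)) = 2/(-4 + 2*t))
I(52) - 29193 = 1/(-2 + 52) - 29193 = 1/50 - 29193 = -1459649/50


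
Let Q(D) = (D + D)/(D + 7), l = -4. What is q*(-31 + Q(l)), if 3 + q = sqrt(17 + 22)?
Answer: 101 - 101*sqrt(39)/3 ≈ -109.25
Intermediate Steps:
Q(D) = 2*D/(7 + D) (Q(D) = (2*D)/(7 + D) = 2*D/(7 + D))
q = -3 + sqrt(39) (q = -3 + sqrt(17 + 22) = -3 + sqrt(39) ≈ 3.2450)
q*(-31 + Q(l)) = (-3 + sqrt(39))*(-31 + 2*(-4)/(7 - 4)) = (-3 + sqrt(39))*(-31 + 2*(-4)/3) = (-3 + sqrt(39))*(-31 + 2*(-4)*(1/3)) = (-3 + sqrt(39))*(-31 - 8/3) = (-3 + sqrt(39))*(-101/3) = 101 - 101*sqrt(39)/3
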